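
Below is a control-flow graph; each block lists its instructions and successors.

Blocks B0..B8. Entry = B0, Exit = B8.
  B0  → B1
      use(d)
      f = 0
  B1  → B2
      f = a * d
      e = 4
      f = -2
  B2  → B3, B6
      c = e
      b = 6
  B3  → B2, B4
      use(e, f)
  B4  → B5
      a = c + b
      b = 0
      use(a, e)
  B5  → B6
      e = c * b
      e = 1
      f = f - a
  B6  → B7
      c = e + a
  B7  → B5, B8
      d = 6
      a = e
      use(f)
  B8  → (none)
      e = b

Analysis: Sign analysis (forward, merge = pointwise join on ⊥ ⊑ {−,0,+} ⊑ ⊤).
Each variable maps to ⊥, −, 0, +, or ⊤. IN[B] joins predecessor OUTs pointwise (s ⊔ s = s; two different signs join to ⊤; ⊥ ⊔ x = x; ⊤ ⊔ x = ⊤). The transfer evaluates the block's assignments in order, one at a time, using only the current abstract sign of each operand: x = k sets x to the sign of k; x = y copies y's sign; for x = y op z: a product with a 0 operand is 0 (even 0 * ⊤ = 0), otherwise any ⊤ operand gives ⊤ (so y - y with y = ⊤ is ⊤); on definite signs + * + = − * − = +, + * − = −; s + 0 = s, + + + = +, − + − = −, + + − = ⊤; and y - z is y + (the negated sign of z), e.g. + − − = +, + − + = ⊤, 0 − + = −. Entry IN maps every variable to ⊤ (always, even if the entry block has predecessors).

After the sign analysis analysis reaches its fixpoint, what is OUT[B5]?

Converged values:
  B0:  IN=(all ⊤)  OUT={f:0; rest ⊤}
  B1:  IN={f:0; rest ⊤}  OUT={e:+, f:-; rest ⊤}
  B2:  IN={e:+, f:-; rest ⊤}  OUT={b:+, c:+, e:+, f:-; rest ⊤}
  B3:  IN={b:+, c:+, e:+, f:-; rest ⊤}  OUT={b:+, c:+, e:+, f:-; rest ⊤}
  B4:  IN={b:+, c:+, e:+, f:-; rest ⊤}  OUT={a:+, b:0, c:+, e:+, f:-; rest ⊤}
  B5:  IN={a:+, e:+, f:-; rest ⊤}  OUT={a:+, e:+, f:-; rest ⊤}
  B6:  IN={e:+, f:-; rest ⊤}  OUT={e:+, f:-; rest ⊤}
  B7:  IN={e:+, f:-; rest ⊤}  OUT={a:+, d:+, e:+, f:-; rest ⊤}
  B8:  IN={a:+, d:+, e:+, f:-; rest ⊤}  OUT={a:+, d:+, f:-; rest ⊤}

Merge at B5: IN[B5] = OUT[B4] ⊔ OUT[B7] = {a: +, b: ⊤, c: ⊤, d: ⊤, e: +, f: -}
Applying B5's transfer function to that IN value gives OUT[B5] (row B5 above).

Answer: {a: +, b: ⊤, c: ⊤, d: ⊤, e: +, f: -}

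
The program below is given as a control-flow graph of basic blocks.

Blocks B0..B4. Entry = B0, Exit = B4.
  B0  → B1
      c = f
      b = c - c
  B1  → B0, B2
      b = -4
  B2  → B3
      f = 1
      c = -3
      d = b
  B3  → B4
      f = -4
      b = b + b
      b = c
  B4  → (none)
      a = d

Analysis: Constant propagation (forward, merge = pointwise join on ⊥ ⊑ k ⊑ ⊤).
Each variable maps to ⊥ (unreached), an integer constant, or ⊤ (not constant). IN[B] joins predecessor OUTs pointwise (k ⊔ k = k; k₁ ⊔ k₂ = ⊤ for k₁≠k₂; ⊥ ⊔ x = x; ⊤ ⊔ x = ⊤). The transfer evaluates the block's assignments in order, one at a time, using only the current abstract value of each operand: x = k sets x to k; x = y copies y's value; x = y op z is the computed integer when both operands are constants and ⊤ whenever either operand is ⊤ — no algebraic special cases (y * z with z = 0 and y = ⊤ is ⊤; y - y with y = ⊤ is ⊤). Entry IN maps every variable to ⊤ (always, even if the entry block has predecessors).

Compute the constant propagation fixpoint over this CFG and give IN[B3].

Fixpoint table:
  B0: | IN=(all ⊤) | OUT=(all ⊤)
  B1: | IN=(all ⊤) | OUT={b:-4; rest ⊤}
  B2: | IN={b:-4; rest ⊤} | OUT={b:-4, c:-3, d:-4, f:1; rest ⊤}
  B3: | IN={b:-4, c:-3, d:-4, f:1; rest ⊤} | OUT={b:-3, c:-3, d:-4, f:-4; rest ⊤}
  B4: | IN={b:-3, c:-3, d:-4, f:-4; rest ⊤} | OUT={a:-4, b:-3, c:-3, d:-4, f:-4; rest ⊤}

Merge at B3: IN[B3] = OUT[B2] = {a: ⊤, b: -4, c: -3, d: -4, e: ⊤, f: 1}

Answer: {a: ⊤, b: -4, c: -3, d: -4, e: ⊤, f: 1}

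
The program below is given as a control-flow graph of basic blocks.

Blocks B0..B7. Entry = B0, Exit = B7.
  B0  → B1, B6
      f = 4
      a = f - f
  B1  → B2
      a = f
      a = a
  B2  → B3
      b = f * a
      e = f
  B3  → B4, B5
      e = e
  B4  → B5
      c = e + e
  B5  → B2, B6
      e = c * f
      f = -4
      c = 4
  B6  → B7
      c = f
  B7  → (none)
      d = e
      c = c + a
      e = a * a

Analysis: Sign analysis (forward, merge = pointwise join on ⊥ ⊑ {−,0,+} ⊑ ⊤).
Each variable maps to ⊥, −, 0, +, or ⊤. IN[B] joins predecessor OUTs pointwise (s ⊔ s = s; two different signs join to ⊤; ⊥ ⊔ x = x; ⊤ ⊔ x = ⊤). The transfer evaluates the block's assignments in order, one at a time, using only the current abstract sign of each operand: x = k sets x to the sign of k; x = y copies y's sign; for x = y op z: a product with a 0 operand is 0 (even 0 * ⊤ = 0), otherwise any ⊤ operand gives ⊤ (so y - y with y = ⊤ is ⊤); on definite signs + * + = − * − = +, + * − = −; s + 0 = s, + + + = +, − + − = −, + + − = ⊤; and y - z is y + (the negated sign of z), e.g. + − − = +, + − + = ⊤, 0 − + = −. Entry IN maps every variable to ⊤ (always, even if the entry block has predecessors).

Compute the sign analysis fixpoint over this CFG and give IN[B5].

Answer: {a: +, b: ⊤, c: ⊤, d: ⊤, e: ⊤, f: ⊤}

Working:
Per-block solution:
  B0:   IN=(all ⊤)   OUT={f:+; rest ⊤}
  B1:   IN={f:+; rest ⊤}   OUT={a:+, f:+; rest ⊤}
  B2:   IN={a:+; rest ⊤}   OUT={a:+; rest ⊤}
  B3:   IN={a:+; rest ⊤}   OUT={a:+; rest ⊤}
  B4:   IN={a:+; rest ⊤}   OUT={a:+; rest ⊤}
  B5:   IN={a:+; rest ⊤}   OUT={a:+, c:+, f:-; rest ⊤}
  B6:   IN=(all ⊤)   OUT=(all ⊤)
  B7:   IN=(all ⊤)   OUT=(all ⊤)

Merge at B5: IN[B5] = OUT[B3] ⊔ OUT[B4] = {a: +, b: ⊤, c: ⊤, d: ⊤, e: ⊤, f: ⊤}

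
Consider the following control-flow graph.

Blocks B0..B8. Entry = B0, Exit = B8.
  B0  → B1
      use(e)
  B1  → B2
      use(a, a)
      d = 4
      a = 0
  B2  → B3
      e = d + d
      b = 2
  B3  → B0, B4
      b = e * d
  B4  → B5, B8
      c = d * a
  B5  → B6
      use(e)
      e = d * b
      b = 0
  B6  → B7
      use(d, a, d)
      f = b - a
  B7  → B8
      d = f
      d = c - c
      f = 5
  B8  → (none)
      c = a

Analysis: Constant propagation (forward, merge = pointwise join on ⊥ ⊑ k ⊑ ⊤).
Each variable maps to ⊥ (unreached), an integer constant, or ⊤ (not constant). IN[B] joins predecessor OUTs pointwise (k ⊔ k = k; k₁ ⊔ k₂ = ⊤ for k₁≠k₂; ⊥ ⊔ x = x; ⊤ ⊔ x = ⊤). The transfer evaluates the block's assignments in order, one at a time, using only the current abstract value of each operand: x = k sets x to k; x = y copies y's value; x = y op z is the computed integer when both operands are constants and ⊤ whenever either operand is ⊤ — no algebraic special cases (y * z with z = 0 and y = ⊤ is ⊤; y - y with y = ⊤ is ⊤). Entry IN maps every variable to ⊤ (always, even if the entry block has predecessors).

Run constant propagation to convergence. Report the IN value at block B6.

Fixpoint table:
  B0:  IN=(all ⊤)  OUT=(all ⊤)
  B1:  IN=(all ⊤)  OUT={a:0, d:4; rest ⊤}
  B2:  IN={a:0, d:4; rest ⊤}  OUT={a:0, b:2, d:4, e:8; rest ⊤}
  B3:  IN={a:0, b:2, d:4, e:8; rest ⊤}  OUT={a:0, b:32, d:4, e:8; rest ⊤}
  B4:  IN={a:0, b:32, d:4, e:8; rest ⊤}  OUT={a:0, b:32, c:0, d:4, e:8; rest ⊤}
  B5:  IN={a:0, b:32, c:0, d:4, e:8; rest ⊤}  OUT={a:0, b:0, c:0, d:4, e:128; rest ⊤}
  B6:  IN={a:0, b:0, c:0, d:4, e:128; rest ⊤}  OUT={a:0, b:0, c:0, d:4, e:128, f:0; rest ⊤}
  B7:  IN={a:0, b:0, c:0, d:4, e:128, f:0; rest ⊤}  OUT={a:0, b:0, c:0, d:0, e:128, f:5; rest ⊤}
  B8:  IN={a:0, c:0; rest ⊤}  OUT={a:0, c:0; rest ⊤}

Merge at B6: IN[B6] = OUT[B5] = {a: 0, b: 0, c: 0, d: 4, e: 128, f: ⊤}

Answer: {a: 0, b: 0, c: 0, d: 4, e: 128, f: ⊤}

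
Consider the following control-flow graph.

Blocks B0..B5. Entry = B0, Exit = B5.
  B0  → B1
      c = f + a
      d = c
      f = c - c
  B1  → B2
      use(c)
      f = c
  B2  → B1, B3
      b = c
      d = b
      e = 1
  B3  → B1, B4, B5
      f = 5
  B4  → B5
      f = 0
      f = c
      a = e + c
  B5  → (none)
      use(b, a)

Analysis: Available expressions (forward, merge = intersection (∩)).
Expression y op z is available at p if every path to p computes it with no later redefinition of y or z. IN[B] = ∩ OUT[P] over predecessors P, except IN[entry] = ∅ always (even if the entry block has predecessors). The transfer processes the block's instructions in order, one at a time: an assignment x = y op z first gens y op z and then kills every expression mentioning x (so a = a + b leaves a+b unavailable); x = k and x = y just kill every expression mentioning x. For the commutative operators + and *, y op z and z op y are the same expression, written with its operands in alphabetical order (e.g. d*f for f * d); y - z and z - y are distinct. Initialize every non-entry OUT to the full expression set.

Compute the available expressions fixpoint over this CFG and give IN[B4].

Answer: {c-c}

Derivation:
Fixpoint table:
  B0:   IN={}   OUT={c-c}
  B1:   IN={c-c}   OUT={c-c}
  B2:   IN={c-c}   OUT={c-c}
  B3:   IN={c-c}   OUT={c-c}
  B4:   IN={c-c}   OUT={c+e, c-c}
  B5:   IN={c-c}   OUT={c-c}

Merge at B4: IN[B4] = OUT[B3] = {c-c}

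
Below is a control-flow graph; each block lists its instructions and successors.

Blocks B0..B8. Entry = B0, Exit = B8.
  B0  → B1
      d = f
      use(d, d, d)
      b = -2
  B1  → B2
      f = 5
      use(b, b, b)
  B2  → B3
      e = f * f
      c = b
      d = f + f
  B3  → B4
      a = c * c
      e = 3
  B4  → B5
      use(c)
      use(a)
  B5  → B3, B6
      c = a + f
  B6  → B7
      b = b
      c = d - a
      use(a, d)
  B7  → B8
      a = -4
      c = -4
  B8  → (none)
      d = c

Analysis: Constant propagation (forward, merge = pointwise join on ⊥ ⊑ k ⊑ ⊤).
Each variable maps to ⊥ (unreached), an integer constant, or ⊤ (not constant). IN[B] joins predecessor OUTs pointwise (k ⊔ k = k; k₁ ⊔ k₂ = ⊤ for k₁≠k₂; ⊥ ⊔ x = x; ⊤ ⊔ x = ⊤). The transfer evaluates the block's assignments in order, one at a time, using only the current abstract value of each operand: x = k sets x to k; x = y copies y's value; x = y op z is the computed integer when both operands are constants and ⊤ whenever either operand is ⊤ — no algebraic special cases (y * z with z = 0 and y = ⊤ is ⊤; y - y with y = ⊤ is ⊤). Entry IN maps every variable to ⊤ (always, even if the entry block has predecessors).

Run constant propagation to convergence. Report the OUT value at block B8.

Answer: {a: -4, b: -2, c: -4, d: -4, e: 3, f: 5}

Working:
Fixpoint table:
  B0:  IN=(all ⊤)  OUT={b:-2; rest ⊤}
  B1:  IN={b:-2; rest ⊤}  OUT={b:-2, f:5; rest ⊤}
  B2:  IN={b:-2, f:5; rest ⊤}  OUT={b:-2, c:-2, d:10, e:25, f:5; rest ⊤}
  B3:  IN={b:-2, d:10, f:5; rest ⊤}  OUT={b:-2, d:10, e:3, f:5; rest ⊤}
  B4:  IN={b:-2, d:10, e:3, f:5; rest ⊤}  OUT={b:-2, d:10, e:3, f:5; rest ⊤}
  B5:  IN={b:-2, d:10, e:3, f:5; rest ⊤}  OUT={b:-2, d:10, e:3, f:5; rest ⊤}
  B6:  IN={b:-2, d:10, e:3, f:5; rest ⊤}  OUT={b:-2, d:10, e:3, f:5; rest ⊤}
  B7:  IN={b:-2, d:10, e:3, f:5; rest ⊤}  OUT={a:-4, b:-2, c:-4, d:10, e:3, f:5; rest ⊤}
  B8:  IN={a:-4, b:-2, c:-4, d:10, e:3, f:5; rest ⊤}  OUT={a:-4, b:-2, c:-4, d:-4, e:3, f:5; rest ⊤}

Merge at B8: IN[B8] = OUT[B7] = {a: -4, b: -2, c: -4, d: 10, e: 3, f: 5}
Applying B8's transfer function to that IN value gives OUT[B8] (row B8 above).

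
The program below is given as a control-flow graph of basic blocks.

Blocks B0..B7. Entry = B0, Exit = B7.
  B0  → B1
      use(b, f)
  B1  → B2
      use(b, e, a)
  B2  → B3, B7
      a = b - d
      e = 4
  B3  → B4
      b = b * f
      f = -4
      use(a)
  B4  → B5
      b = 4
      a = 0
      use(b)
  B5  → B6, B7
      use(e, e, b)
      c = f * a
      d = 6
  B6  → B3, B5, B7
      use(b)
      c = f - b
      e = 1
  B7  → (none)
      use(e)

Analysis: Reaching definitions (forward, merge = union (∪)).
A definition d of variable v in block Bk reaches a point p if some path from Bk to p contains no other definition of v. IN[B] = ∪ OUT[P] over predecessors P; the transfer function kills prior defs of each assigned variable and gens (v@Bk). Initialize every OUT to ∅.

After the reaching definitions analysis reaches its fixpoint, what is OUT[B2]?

Converged values:
  B0:  IN={}  OUT={}
  B1:  IN={}  OUT={}
  B2:  IN={}  OUT={a@B2, e@B2}
  B3:  IN={a@B2, a@B4, b@B4, c@B6, d@B5, e@B2, e@B6, f@B3}  OUT={a@B2, a@B4, b@B3, c@B6, d@B5, e@B2, e@B6, f@B3}
  B4:  IN={a@B2, a@B4, b@B3, c@B6, d@B5, e@B2, e@B6, f@B3}  OUT={a@B4, b@B4, c@B6, d@B5, e@B2, e@B6, f@B3}
  B5:  IN={a@B4, b@B4, c@B6, d@B5, e@B2, e@B6, f@B3}  OUT={a@B4, b@B4, c@B5, d@B5, e@B2, e@B6, f@B3}
  B6:  IN={a@B4, b@B4, c@B5, d@B5, e@B2, e@B6, f@B3}  OUT={a@B4, b@B4, c@B6, d@B5, e@B6, f@B3}
  B7:  IN={a@B2, a@B4, b@B4, c@B5, c@B6, d@B5, e@B2, e@B6, f@B3}  OUT={a@B2, a@B4, b@B4, c@B5, c@B6, d@B5, e@B2, e@B6, f@B3}

Merge at B2: IN[B2] = OUT[B1] = {}
Applying B2's transfer function to that IN value gives OUT[B2] (row B2 above).

Answer: {a@B2, e@B2}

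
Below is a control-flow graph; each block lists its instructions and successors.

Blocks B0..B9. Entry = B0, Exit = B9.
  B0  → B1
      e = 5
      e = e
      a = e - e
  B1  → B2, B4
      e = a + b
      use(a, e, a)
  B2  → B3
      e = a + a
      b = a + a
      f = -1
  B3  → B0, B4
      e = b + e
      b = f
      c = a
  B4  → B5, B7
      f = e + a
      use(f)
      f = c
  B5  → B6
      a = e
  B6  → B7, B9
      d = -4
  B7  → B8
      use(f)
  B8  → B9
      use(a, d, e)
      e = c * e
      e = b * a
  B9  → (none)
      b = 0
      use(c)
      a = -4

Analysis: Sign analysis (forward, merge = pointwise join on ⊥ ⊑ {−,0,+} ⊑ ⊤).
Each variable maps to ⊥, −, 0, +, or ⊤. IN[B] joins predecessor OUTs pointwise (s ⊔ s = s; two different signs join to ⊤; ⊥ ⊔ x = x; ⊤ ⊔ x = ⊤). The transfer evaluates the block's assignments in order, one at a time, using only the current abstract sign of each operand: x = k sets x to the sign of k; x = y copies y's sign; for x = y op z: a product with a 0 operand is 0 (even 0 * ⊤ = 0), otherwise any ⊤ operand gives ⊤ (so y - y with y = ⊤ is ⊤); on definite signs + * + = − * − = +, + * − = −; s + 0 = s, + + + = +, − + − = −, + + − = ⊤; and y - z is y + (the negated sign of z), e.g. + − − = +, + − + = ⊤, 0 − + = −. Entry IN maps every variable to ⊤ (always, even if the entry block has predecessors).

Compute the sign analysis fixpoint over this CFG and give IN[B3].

Per-block solution:
  B0:   IN=(all ⊤)   OUT={e:+; rest ⊤}
  B1:   IN={e:+; rest ⊤}   OUT=(all ⊤)
  B2:   IN=(all ⊤)   OUT={f:-; rest ⊤}
  B3:   IN={f:-; rest ⊤}   OUT={b:-, f:-; rest ⊤}
  B4:   IN=(all ⊤)   OUT=(all ⊤)
  B5:   IN=(all ⊤)   OUT=(all ⊤)
  B6:   IN=(all ⊤)   OUT={d:-; rest ⊤}
  B7:   IN=(all ⊤)   OUT=(all ⊤)
  B8:   IN=(all ⊤)   OUT=(all ⊤)
  B9:   IN=(all ⊤)   OUT={a:-, b:0; rest ⊤}

Merge at B3: IN[B3] = OUT[B2] = {a: ⊤, b: ⊤, c: ⊤, d: ⊤, e: ⊤, f: -}

Answer: {a: ⊤, b: ⊤, c: ⊤, d: ⊤, e: ⊤, f: -}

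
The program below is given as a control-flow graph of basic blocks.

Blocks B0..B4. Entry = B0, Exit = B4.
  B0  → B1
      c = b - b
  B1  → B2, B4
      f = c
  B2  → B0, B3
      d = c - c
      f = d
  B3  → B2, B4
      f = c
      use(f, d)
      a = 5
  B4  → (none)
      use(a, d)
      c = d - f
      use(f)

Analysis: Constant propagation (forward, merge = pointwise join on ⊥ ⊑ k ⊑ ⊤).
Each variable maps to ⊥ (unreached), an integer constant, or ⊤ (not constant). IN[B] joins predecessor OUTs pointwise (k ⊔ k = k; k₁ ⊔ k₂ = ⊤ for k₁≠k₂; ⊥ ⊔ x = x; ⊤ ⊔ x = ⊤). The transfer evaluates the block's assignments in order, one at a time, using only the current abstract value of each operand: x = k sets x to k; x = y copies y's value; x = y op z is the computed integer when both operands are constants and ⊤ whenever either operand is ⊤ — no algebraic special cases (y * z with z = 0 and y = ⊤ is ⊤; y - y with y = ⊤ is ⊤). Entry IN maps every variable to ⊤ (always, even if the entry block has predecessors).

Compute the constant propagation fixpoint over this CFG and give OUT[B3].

Converged values:
  B0:   IN=(all ⊤)   OUT=(all ⊤)
  B1:   IN=(all ⊤)   OUT=(all ⊤)
  B2:   IN=(all ⊤)   OUT=(all ⊤)
  B3:   IN=(all ⊤)   OUT={a:5; rest ⊤}
  B4:   IN=(all ⊤)   OUT=(all ⊤)

Merge at B3: IN[B3] = OUT[B2] = {a: ⊤, b: ⊤, c: ⊤, d: ⊤, e: ⊤, f: ⊤}
Applying B3's transfer function to that IN value gives OUT[B3] (row B3 above).

Answer: {a: 5, b: ⊤, c: ⊤, d: ⊤, e: ⊤, f: ⊤}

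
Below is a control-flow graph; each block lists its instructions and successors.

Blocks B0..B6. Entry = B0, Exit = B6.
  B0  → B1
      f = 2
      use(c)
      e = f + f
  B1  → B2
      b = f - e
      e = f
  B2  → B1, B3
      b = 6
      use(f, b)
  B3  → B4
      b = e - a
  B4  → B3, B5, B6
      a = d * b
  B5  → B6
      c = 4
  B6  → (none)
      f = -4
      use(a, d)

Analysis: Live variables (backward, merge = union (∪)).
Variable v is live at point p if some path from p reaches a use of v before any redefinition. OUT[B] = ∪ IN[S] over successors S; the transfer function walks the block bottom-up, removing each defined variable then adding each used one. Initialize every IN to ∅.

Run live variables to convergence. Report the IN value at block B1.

Answer: {a, d, e, f}

Working:
Per-block solution:
  B0: | IN={a, c, d} | OUT={a, d, e, f}
  B1: | IN={a, d, e, f} | OUT={a, d, e, f}
  B2: | IN={a, d, e, f} | OUT={a, d, e, f}
  B3: | IN={a, d, e} | OUT={b, d, e}
  B4: | IN={b, d, e} | OUT={a, d, e}
  B5: | IN={a, d} | OUT={a, d}
  B6: | IN={a, d} | OUT={}

Merge at B1: OUT[B1] = IN[B2] = {a, d, e, f}
Applying B1's transfer function to that OUT value gives IN[B1] (row B1 above).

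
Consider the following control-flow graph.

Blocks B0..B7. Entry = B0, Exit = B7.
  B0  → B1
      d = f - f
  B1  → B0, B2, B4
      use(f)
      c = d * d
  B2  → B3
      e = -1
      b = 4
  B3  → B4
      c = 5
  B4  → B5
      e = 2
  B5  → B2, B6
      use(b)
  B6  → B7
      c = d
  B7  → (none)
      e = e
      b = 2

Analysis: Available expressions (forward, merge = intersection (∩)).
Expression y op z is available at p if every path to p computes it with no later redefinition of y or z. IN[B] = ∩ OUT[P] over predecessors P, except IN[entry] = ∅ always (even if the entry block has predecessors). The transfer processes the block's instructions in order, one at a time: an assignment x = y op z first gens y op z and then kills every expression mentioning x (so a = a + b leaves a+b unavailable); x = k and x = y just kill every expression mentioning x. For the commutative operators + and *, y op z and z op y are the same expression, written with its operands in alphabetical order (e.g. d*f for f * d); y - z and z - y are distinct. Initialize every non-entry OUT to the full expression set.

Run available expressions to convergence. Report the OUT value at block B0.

Answer: {f-f}

Derivation:
Per-block solution:
  B0: | IN={} | OUT={f-f}
  B1: | IN={f-f} | OUT={d*d, f-f}
  B2: | IN={d*d, f-f} | OUT={d*d, f-f}
  B3: | IN={d*d, f-f} | OUT={d*d, f-f}
  B4: | IN={d*d, f-f} | OUT={d*d, f-f}
  B5: | IN={d*d, f-f} | OUT={d*d, f-f}
  B6: | IN={d*d, f-f} | OUT={d*d, f-f}
  B7: | IN={d*d, f-f} | OUT={d*d, f-f}

Merge at B0 (entry node, so the boundary value {} is joined with the incoming edge(s)): IN[B0] = {} ∩ OUT[B1] = {}
Applying B0's transfer function to that IN value gives OUT[B0] (row B0 above).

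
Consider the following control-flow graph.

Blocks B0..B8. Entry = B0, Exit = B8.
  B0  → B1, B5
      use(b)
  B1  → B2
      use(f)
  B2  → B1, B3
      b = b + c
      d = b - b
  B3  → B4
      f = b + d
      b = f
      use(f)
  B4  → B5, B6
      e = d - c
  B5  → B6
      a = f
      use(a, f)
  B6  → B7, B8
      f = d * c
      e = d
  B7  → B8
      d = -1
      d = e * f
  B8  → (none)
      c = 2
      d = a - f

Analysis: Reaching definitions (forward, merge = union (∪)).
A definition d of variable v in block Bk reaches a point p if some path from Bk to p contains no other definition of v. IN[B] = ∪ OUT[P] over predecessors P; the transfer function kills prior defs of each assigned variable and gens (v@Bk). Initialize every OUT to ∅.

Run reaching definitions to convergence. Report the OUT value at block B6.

Converged values:
  B0: | IN={} | OUT={}
  B1: | IN={b@B2, d@B2} | OUT={b@B2, d@B2}
  B2: | IN={b@B2, d@B2} | OUT={b@B2, d@B2}
  B3: | IN={b@B2, d@B2} | OUT={b@B3, d@B2, f@B3}
  B4: | IN={b@B3, d@B2, f@B3} | OUT={b@B3, d@B2, e@B4, f@B3}
  B5: | IN={b@B3, d@B2, e@B4, f@B3} | OUT={a@B5, b@B3, d@B2, e@B4, f@B3}
  B6: | IN={a@B5, b@B3, d@B2, e@B4, f@B3} | OUT={a@B5, b@B3, d@B2, e@B6, f@B6}
  B7: | IN={a@B5, b@B3, d@B2, e@B6, f@B6} | OUT={a@B5, b@B3, d@B7, e@B6, f@B6}
  B8: | IN={a@B5, b@B3, d@B2, d@B7, e@B6, f@B6} | OUT={a@B5, b@B3, c@B8, d@B8, e@B6, f@B6}

Merge at B6: IN[B6] = OUT[B4] ⊔ OUT[B5] = {a@B5, b@B3, d@B2, e@B4, f@B3}
Applying B6's transfer function to that IN value gives OUT[B6] (row B6 above).

Answer: {a@B5, b@B3, d@B2, e@B6, f@B6}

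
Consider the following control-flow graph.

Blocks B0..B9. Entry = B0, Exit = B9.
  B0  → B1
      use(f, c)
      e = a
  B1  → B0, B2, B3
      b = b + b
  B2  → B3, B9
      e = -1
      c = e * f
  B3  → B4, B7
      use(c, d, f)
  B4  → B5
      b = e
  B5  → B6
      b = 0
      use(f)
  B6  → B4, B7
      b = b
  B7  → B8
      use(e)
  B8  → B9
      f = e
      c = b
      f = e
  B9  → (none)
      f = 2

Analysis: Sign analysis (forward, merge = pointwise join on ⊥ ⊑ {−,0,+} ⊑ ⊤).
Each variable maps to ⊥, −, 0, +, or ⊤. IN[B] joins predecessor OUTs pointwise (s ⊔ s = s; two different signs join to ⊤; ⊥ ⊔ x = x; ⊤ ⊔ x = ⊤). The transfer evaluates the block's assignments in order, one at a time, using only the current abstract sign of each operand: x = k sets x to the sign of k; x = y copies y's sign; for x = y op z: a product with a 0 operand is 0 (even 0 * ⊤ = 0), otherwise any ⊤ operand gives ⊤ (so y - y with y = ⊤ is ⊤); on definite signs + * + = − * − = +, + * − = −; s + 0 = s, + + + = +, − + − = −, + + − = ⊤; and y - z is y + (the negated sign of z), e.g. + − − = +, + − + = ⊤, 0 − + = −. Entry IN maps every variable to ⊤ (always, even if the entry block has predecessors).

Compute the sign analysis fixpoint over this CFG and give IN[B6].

Answer: {a: ⊤, b: 0, c: ⊤, d: ⊤, e: ⊤, f: ⊤}

Working:
Per-block solution:
  B0:  IN=(all ⊤)  OUT=(all ⊤)
  B1:  IN=(all ⊤)  OUT=(all ⊤)
  B2:  IN=(all ⊤)  OUT={e:-; rest ⊤}
  B3:  IN=(all ⊤)  OUT=(all ⊤)
  B4:  IN=(all ⊤)  OUT=(all ⊤)
  B5:  IN=(all ⊤)  OUT={b:0; rest ⊤}
  B6:  IN={b:0; rest ⊤}  OUT={b:0; rest ⊤}
  B7:  IN=(all ⊤)  OUT=(all ⊤)
  B8:  IN=(all ⊤)  OUT=(all ⊤)
  B9:  IN=(all ⊤)  OUT={f:+; rest ⊤}

Merge at B6: IN[B6] = OUT[B5] = {a: ⊤, b: 0, c: ⊤, d: ⊤, e: ⊤, f: ⊤}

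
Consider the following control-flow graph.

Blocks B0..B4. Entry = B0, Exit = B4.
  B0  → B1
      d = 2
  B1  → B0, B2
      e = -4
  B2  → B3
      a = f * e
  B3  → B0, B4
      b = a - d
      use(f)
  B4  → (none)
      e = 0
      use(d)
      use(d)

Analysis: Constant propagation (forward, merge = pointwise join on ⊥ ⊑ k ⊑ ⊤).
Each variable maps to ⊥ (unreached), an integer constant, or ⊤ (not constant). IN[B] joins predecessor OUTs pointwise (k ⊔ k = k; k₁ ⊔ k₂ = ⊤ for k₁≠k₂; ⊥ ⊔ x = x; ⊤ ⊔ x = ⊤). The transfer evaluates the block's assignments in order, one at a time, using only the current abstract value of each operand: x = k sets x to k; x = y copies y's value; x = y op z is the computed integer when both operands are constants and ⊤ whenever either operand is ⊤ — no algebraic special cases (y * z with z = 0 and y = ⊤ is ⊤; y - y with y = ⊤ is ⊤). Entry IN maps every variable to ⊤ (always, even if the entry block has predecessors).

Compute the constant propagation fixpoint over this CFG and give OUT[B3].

Answer: {a: ⊤, b: ⊤, c: ⊤, d: 2, e: -4, f: ⊤}

Working:
Per-block solution:
  B0:   IN=(all ⊤)   OUT={d:2; rest ⊤}
  B1:   IN={d:2; rest ⊤}   OUT={d:2, e:-4; rest ⊤}
  B2:   IN={d:2, e:-4; rest ⊤}   OUT={d:2, e:-4; rest ⊤}
  B3:   IN={d:2, e:-4; rest ⊤}   OUT={d:2, e:-4; rest ⊤}
  B4:   IN={d:2, e:-4; rest ⊤}   OUT={d:2, e:0; rest ⊤}

Merge at B3: IN[B3] = OUT[B2] = {a: ⊤, b: ⊤, c: ⊤, d: 2, e: -4, f: ⊤}
Applying B3's transfer function to that IN value gives OUT[B3] (row B3 above).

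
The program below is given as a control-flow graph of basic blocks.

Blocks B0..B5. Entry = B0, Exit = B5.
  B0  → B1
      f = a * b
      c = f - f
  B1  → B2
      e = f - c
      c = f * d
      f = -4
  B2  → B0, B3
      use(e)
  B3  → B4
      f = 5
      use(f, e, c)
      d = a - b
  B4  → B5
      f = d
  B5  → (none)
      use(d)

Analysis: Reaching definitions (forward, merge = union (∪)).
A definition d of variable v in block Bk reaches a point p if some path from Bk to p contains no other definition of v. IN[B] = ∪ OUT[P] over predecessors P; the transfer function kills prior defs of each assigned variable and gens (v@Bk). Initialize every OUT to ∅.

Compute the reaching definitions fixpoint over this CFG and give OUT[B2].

Fixpoint table:
  B0: | IN={c@B1, e@B1, f@B1} | OUT={c@B0, e@B1, f@B0}
  B1: | IN={c@B0, e@B1, f@B0} | OUT={c@B1, e@B1, f@B1}
  B2: | IN={c@B1, e@B1, f@B1} | OUT={c@B1, e@B1, f@B1}
  B3: | IN={c@B1, e@B1, f@B1} | OUT={c@B1, d@B3, e@B1, f@B3}
  B4: | IN={c@B1, d@B3, e@B1, f@B3} | OUT={c@B1, d@B3, e@B1, f@B4}
  B5: | IN={c@B1, d@B3, e@B1, f@B4} | OUT={c@B1, d@B3, e@B1, f@B4}

Merge at B2: IN[B2] = OUT[B1] = {c@B1, e@B1, f@B1}
Applying B2's transfer function to that IN value gives OUT[B2] (row B2 above).

Answer: {c@B1, e@B1, f@B1}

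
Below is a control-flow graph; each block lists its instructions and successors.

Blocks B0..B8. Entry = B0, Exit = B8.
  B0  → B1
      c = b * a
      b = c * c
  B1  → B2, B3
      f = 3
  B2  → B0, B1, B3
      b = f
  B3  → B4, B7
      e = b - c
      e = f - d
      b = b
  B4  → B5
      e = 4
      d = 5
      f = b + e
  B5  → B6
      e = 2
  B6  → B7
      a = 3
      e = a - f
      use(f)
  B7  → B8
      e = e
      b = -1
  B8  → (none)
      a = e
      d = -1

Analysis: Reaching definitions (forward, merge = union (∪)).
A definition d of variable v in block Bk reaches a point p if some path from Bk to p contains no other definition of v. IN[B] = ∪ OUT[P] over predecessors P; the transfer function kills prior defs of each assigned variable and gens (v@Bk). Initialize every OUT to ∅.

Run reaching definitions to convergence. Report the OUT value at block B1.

Converged values:
  B0: | IN={b@B2, c@B0, f@B1} | OUT={b@B0, c@B0, f@B1}
  B1: | IN={b@B0, b@B2, c@B0, f@B1} | OUT={b@B0, b@B2, c@B0, f@B1}
  B2: | IN={b@B0, b@B2, c@B0, f@B1} | OUT={b@B2, c@B0, f@B1}
  B3: | IN={b@B0, b@B2, c@B0, f@B1} | OUT={b@B3, c@B0, e@B3, f@B1}
  B4: | IN={b@B3, c@B0, e@B3, f@B1} | OUT={b@B3, c@B0, d@B4, e@B4, f@B4}
  B5: | IN={b@B3, c@B0, d@B4, e@B4, f@B4} | OUT={b@B3, c@B0, d@B4, e@B5, f@B4}
  B6: | IN={b@B3, c@B0, d@B4, e@B5, f@B4} | OUT={a@B6, b@B3, c@B0, d@B4, e@B6, f@B4}
  B7: | IN={a@B6, b@B3, c@B0, d@B4, e@B3, e@B6, f@B1, f@B4} | OUT={a@B6, b@B7, c@B0, d@B4, e@B7, f@B1, f@B4}
  B8: | IN={a@B6, b@B7, c@B0, d@B4, e@B7, f@B1, f@B4} | OUT={a@B8, b@B7, c@B0, d@B8, e@B7, f@B1, f@B4}

Merge at B1: IN[B1] = OUT[B0] ⊔ OUT[B2] = {b@B0, b@B2, c@B0, f@B1}
Applying B1's transfer function to that IN value gives OUT[B1] (row B1 above).

Answer: {b@B0, b@B2, c@B0, f@B1}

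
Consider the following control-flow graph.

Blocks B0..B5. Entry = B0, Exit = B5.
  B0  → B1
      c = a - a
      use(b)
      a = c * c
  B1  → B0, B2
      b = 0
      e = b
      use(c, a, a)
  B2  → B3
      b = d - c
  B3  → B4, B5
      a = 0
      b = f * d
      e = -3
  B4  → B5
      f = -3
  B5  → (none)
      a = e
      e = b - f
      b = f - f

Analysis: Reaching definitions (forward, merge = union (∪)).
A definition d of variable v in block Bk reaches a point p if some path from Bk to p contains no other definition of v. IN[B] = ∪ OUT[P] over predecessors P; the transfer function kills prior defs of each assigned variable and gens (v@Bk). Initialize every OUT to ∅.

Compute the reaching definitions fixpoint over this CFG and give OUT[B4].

Per-block solution:
  B0:   IN={a@B0, b@B1, c@B0, e@B1}   OUT={a@B0, b@B1, c@B0, e@B1}
  B1:   IN={a@B0, b@B1, c@B0, e@B1}   OUT={a@B0, b@B1, c@B0, e@B1}
  B2:   IN={a@B0, b@B1, c@B0, e@B1}   OUT={a@B0, b@B2, c@B0, e@B1}
  B3:   IN={a@B0, b@B2, c@B0, e@B1}   OUT={a@B3, b@B3, c@B0, e@B3}
  B4:   IN={a@B3, b@B3, c@B0, e@B3}   OUT={a@B3, b@B3, c@B0, e@B3, f@B4}
  B5:   IN={a@B3, b@B3, c@B0, e@B3, f@B4}   OUT={a@B5, b@B5, c@B0, e@B5, f@B4}

Merge at B4: IN[B4] = OUT[B3] = {a@B3, b@B3, c@B0, e@B3}
Applying B4's transfer function to that IN value gives OUT[B4] (row B4 above).

Answer: {a@B3, b@B3, c@B0, e@B3, f@B4}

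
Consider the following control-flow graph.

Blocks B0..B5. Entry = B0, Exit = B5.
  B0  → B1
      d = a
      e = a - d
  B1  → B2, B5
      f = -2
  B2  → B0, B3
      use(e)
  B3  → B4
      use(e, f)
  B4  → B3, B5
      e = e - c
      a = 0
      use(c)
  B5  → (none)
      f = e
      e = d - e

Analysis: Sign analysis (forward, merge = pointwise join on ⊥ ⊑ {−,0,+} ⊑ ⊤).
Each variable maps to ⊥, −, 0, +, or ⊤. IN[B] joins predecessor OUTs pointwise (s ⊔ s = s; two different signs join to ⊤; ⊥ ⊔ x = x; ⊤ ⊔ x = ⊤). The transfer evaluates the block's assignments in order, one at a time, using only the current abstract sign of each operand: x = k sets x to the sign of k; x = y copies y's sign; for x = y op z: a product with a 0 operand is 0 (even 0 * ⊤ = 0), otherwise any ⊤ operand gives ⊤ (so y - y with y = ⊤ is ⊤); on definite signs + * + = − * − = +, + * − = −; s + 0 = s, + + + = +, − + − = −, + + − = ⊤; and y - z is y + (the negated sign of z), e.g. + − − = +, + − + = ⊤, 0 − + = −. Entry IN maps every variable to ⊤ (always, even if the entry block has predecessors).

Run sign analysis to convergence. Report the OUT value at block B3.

Per-block solution:
  B0:  IN=(all ⊤)  OUT=(all ⊤)
  B1:  IN=(all ⊤)  OUT={f:-; rest ⊤}
  B2:  IN={f:-; rest ⊤}  OUT={f:-; rest ⊤}
  B3:  IN={f:-; rest ⊤}  OUT={f:-; rest ⊤}
  B4:  IN={f:-; rest ⊤}  OUT={a:0, f:-; rest ⊤}
  B5:  IN={f:-; rest ⊤}  OUT=(all ⊤)

Merge at B3: IN[B3] = OUT[B2] ⊔ OUT[B4] = {a: ⊤, b: ⊤, c: ⊤, d: ⊤, e: ⊤, f: -}
Applying B3's transfer function to that IN value gives OUT[B3] (row B3 above).

Answer: {a: ⊤, b: ⊤, c: ⊤, d: ⊤, e: ⊤, f: -}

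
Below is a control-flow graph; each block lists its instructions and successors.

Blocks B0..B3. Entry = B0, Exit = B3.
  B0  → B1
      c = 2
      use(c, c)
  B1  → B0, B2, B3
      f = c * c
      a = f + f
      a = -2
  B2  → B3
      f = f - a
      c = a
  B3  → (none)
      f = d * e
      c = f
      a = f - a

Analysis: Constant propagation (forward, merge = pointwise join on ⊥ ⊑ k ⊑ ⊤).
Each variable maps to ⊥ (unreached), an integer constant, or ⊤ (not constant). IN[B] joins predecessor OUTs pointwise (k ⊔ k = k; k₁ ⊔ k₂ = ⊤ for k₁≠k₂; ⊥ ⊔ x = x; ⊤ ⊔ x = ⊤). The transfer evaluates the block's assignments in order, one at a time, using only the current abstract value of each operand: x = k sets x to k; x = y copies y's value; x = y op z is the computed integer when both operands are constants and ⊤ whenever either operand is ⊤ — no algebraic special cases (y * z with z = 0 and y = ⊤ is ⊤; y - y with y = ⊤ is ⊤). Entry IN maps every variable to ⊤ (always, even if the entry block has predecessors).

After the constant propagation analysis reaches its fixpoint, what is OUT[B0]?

Answer: {a: ⊤, b: ⊤, c: 2, d: ⊤, e: ⊤, f: ⊤}

Trace:
Fixpoint table:
  B0:   IN=(all ⊤)   OUT={c:2; rest ⊤}
  B1:   IN={c:2; rest ⊤}   OUT={a:-2, c:2, f:4; rest ⊤}
  B2:   IN={a:-2, c:2, f:4; rest ⊤}   OUT={a:-2, c:-2, f:6; rest ⊤}
  B3:   IN={a:-2; rest ⊤}   OUT=(all ⊤)

Merge at B0 (entry node, so the boundary value (all ⊤) is joined with the incoming edge(s)): IN[B0] = (all ⊤) ⊔ OUT[B1] = {a: ⊤, b: ⊤, c: ⊤, d: ⊤, e: ⊤, f: ⊤}
Applying B0's transfer function to that IN value gives OUT[B0] (row B0 above).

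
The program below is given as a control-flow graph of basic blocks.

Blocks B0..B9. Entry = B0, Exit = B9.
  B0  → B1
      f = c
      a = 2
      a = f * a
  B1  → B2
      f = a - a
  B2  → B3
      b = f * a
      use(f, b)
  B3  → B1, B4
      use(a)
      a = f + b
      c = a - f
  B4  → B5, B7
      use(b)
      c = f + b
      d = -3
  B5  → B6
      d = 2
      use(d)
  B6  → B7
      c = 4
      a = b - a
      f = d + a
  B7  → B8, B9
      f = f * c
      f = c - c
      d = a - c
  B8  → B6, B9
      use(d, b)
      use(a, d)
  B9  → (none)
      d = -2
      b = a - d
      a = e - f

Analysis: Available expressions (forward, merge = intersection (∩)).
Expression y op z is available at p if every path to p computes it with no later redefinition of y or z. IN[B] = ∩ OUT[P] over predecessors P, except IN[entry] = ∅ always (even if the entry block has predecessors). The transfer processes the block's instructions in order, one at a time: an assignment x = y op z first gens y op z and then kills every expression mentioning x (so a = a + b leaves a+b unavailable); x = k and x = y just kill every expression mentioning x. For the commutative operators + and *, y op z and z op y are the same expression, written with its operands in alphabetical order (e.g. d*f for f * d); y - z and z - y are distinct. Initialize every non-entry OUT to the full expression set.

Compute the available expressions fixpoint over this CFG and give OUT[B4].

Fixpoint table:
  B0: | IN={} | OUT={}
  B1: | IN={} | OUT={a-a}
  B2: | IN={a-a} | OUT={a*f, a-a}
  B3: | IN={a*f, a-a} | OUT={a-f, b+f}
  B4: | IN={a-f, b+f} | OUT={a-f, b+f}
  B5: | IN={a-f, b+f} | OUT={a-f, b+f}
  B6: | IN={} | OUT={a+d}
  B7: | IN={} | OUT={a-c, c-c}
  B8: | IN={a-c, c-c} | OUT={a-c, c-c}
  B9: | IN={a-c, c-c} | OUT={c-c, e-f}

Merge at B4: IN[B4] = OUT[B3] = {a-f, b+f}
Applying B4's transfer function to that IN value gives OUT[B4] (row B4 above).

Answer: {a-f, b+f}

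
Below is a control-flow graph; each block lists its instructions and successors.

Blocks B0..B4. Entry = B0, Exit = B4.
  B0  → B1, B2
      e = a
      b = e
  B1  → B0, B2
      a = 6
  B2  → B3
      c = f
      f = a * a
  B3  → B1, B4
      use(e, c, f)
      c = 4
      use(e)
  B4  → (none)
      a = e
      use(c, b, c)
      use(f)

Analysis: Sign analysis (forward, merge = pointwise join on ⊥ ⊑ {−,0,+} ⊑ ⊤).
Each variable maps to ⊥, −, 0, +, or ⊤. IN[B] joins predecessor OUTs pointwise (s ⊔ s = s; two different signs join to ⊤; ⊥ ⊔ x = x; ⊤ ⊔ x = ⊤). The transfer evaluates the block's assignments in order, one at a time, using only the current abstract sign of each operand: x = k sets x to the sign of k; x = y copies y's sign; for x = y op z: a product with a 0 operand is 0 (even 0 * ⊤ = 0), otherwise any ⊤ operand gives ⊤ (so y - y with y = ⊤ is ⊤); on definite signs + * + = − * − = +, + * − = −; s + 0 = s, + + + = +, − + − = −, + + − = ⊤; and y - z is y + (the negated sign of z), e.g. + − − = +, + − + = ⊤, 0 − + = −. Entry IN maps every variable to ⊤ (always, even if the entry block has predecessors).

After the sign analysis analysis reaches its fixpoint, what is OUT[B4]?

Answer: {a: ⊤, b: ⊤, c: +, d: ⊤, e: ⊤, f: ⊤}

Derivation:
Per-block solution:
  B0: | IN=(all ⊤) | OUT=(all ⊤)
  B1: | IN=(all ⊤) | OUT={a:+; rest ⊤}
  B2: | IN=(all ⊤) | OUT=(all ⊤)
  B3: | IN=(all ⊤) | OUT={c:+; rest ⊤}
  B4: | IN={c:+; rest ⊤} | OUT={c:+; rest ⊤}

Merge at B4: IN[B4] = OUT[B3] = {a: ⊤, b: ⊤, c: +, d: ⊤, e: ⊤, f: ⊤}
Applying B4's transfer function to that IN value gives OUT[B4] (row B4 above).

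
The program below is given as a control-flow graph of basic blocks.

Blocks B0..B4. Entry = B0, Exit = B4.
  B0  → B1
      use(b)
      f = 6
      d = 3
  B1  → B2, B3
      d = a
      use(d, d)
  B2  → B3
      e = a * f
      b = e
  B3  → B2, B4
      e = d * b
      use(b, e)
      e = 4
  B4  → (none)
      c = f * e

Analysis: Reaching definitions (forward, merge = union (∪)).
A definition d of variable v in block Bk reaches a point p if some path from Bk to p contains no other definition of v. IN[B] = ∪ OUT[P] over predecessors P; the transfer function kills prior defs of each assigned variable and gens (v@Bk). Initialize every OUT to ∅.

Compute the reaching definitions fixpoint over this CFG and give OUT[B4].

Fixpoint table:
  B0: | IN={} | OUT={d@B0, f@B0}
  B1: | IN={d@B0, f@B0} | OUT={d@B1, f@B0}
  B2: | IN={b@B2, d@B1, e@B3, f@B0} | OUT={b@B2, d@B1, e@B2, f@B0}
  B3: | IN={b@B2, d@B1, e@B2, f@B0} | OUT={b@B2, d@B1, e@B3, f@B0}
  B4: | IN={b@B2, d@B1, e@B3, f@B0} | OUT={b@B2, c@B4, d@B1, e@B3, f@B0}

Merge at B4: IN[B4] = OUT[B3] = {b@B2, d@B1, e@B3, f@B0}
Applying B4's transfer function to that IN value gives OUT[B4] (row B4 above).

Answer: {b@B2, c@B4, d@B1, e@B3, f@B0}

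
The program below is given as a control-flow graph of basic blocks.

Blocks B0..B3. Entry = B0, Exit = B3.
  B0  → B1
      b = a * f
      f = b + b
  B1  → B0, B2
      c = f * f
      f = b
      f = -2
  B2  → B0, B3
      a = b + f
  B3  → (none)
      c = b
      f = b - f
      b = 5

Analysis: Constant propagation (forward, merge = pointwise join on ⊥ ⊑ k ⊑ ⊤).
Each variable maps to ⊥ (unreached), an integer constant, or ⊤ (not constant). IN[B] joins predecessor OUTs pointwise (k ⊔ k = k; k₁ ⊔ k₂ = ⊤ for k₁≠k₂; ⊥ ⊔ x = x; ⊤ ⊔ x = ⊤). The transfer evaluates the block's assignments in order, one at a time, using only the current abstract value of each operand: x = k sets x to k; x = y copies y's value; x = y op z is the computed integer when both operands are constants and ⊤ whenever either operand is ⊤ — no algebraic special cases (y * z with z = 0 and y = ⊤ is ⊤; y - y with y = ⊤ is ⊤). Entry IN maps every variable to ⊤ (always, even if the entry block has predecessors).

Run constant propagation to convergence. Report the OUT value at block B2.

Answer: {a: ⊤, b: ⊤, c: ⊤, d: ⊤, e: ⊤, f: -2}

Trace:
Per-block solution:
  B0:  IN=(all ⊤)  OUT=(all ⊤)
  B1:  IN=(all ⊤)  OUT={f:-2; rest ⊤}
  B2:  IN={f:-2; rest ⊤}  OUT={f:-2; rest ⊤}
  B3:  IN={f:-2; rest ⊤}  OUT={b:5; rest ⊤}

Merge at B2: IN[B2] = OUT[B1] = {a: ⊤, b: ⊤, c: ⊤, d: ⊤, e: ⊤, f: -2}
Applying B2's transfer function to that IN value gives OUT[B2] (row B2 above).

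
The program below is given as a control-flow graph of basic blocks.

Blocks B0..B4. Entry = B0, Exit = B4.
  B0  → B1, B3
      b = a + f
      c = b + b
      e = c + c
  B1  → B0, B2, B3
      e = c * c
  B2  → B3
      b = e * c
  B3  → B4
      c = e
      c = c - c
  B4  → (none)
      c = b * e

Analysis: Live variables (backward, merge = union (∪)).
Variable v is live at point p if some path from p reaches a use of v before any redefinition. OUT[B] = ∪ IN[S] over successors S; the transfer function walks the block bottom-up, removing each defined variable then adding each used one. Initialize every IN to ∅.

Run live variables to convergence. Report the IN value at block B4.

Answer: {b, e}

Working:
Fixpoint table:
  B0: | IN={a, f} | OUT={a, b, c, e, f}
  B1: | IN={a, b, c, f} | OUT={a, b, c, e, f}
  B2: | IN={c, e} | OUT={b, e}
  B3: | IN={b, e} | OUT={b, e}
  B4: | IN={b, e} | OUT={}

B4 is the boundary node: OUT[B4] = {}
Applying B4's transfer function to that OUT value gives IN[B4] (row B4 above).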